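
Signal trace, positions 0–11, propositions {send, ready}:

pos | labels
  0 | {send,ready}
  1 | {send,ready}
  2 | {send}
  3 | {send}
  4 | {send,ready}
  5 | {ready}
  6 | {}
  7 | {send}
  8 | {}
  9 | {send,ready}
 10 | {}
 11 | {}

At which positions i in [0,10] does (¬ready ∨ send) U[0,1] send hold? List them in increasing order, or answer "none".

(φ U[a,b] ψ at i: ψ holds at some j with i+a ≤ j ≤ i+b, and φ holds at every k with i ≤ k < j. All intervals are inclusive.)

0, 1, 2, 3, 4, 6, 7, 8, 9

Evaluate at each i in [0,10]:
  i=0: ✓ (rhs at j=0)
  i=1: ✓ (rhs at j=1)
  i=2: ✓ (rhs at j=2)
  i=3: ✓ (rhs at j=3)
  i=4: ✓ (rhs at j=4)
  i=5: ✗ (no rhs in [5,6])
  i=6: ✓ (rhs at j=7; lhs holds on [6,6])
  i=7: ✓ (rhs at j=7)
  i=8: ✓ (rhs at j=9; lhs holds on [8,8])
  i=9: ✓ (rhs at j=9)
  i=10: ✗ (no rhs in [10,11])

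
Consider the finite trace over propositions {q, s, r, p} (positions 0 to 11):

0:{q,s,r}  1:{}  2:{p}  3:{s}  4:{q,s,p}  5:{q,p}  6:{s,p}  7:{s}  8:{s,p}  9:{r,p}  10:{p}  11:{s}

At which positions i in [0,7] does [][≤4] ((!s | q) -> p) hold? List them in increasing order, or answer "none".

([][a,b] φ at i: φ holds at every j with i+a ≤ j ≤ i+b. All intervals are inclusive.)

2, 3, 4, 5, 6, 7

Evaluate at each i in [0,7]:
  i=0: ✗ (fails at j=0)
  i=1: ✗ (fails at j=1)
  i=2: ✓ (all of [2,6])
  i=3: ✓ (all of [3,7])
  i=4: ✓ (all of [4,8])
  i=5: ✓ (all of [5,9])
  i=6: ✓ (all of [6,10])
  i=7: ✓ (all of [7,11])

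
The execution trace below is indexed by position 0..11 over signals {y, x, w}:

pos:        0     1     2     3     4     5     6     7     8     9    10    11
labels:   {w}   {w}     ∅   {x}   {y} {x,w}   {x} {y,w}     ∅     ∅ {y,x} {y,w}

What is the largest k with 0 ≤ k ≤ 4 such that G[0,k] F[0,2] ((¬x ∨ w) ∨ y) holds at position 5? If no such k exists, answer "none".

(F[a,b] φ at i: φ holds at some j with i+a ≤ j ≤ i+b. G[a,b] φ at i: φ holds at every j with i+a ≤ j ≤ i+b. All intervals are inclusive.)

4

F[0,2] ((¬x ∨ w) ∨ y) must hold from j=5 onward; find where it first fails.
  j=5: holds
  j=6: holds
  j=7: holds
  j=8: holds
  j=9: holds
Holds through j=9; largest k = 4.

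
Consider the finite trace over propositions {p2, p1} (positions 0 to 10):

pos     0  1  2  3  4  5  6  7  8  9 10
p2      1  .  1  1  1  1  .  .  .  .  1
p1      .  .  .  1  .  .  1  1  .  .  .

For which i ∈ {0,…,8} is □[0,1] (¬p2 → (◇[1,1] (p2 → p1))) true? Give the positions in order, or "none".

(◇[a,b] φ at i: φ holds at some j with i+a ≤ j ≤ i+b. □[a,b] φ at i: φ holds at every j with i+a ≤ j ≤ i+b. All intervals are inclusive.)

2, 3, 4, 5, 6, 7

Evaluate at each i in [0,8]:
  i=0: ✗ (fails at j=1)
  i=1: ✗ (fails at j=1)
  i=2: ✓ (all of [2,3])
  i=3: ✓ (all of [3,4])
  i=4: ✓ (all of [4,5])
  i=5: ✓ (all of [5,6])
  i=6: ✓ (all of [6,7])
  i=7: ✓ (all of [7,8])
  i=8: ✗ (fails at j=9)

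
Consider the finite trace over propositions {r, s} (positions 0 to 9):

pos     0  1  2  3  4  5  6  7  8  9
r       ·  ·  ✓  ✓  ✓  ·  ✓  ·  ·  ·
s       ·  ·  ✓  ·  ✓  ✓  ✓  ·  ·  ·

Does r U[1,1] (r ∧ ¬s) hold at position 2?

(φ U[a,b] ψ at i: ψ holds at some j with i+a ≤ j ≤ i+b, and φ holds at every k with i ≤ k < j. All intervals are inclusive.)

Holds

Need some j in [3,3] with (r ∧ ¬s), and r at every k in [2,j-1].
  j=3: (r ∧ ¬s) holds; r holds at every k in [2,2] → satisfied.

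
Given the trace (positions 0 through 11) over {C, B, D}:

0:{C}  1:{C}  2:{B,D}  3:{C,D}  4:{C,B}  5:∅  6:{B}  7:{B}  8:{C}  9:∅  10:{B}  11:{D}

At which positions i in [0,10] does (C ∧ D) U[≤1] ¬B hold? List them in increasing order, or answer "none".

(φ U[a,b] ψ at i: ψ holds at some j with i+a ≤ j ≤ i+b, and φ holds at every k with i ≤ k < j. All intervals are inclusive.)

0, 1, 3, 5, 8, 9

Evaluate at each i in [0,10]:
  i=0: ✓ (rhs at j=0)
  i=1: ✓ (rhs at j=1)
  i=2: ✗ (lhs fails at k=2 before rhs at j=3)
  i=3: ✓ (rhs at j=3)
  i=4: ✗ (lhs fails at k=4 before rhs at j=5)
  i=5: ✓ (rhs at j=5)
  i=6: ✗ (no rhs in [6,7])
  i=7: ✗ (lhs fails at k=7 before rhs at j=8)
  i=8: ✓ (rhs at j=8)
  i=9: ✓ (rhs at j=9)
  i=10: ✗ (lhs fails at k=10 before rhs at j=11)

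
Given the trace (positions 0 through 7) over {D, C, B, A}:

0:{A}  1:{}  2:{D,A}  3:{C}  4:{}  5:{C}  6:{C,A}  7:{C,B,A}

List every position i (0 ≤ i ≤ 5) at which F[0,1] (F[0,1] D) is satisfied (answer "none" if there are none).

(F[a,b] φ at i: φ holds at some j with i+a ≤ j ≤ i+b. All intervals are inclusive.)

Evaluate at each i in [0,5]:
  i=0: ✓ (witness j=1)
  i=1: ✓ (witness j=1)
  i=2: ✓ (witness j=2)
  i=3: ✗ (none in [3,4])
  i=4: ✗ (none in [4,5])
  i=5: ✗ (none in [5,6])

0, 1, 2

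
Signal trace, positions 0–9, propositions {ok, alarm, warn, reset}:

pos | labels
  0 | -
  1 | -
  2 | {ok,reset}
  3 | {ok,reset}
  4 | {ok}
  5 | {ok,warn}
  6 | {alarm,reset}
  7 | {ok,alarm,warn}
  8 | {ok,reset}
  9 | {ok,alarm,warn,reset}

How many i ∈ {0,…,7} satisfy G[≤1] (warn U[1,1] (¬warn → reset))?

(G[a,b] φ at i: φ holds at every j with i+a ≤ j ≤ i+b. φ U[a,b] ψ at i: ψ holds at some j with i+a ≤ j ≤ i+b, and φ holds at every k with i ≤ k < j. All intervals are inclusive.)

Evaluate at each i in [0,7]:
  i=0: ✗ (fails at j=0)
  i=1: ✗ (fails at j=1)
  i=2: ✗ (fails at j=2)
  i=3: ✗ (fails at j=3)
  i=4: ✗ (fails at j=4)
  i=5: ✗ (fails at j=6)
  i=6: ✗ (fails at j=6)
  i=7: ✗ (fails at j=8)
Positions where it holds: {} → 0.

0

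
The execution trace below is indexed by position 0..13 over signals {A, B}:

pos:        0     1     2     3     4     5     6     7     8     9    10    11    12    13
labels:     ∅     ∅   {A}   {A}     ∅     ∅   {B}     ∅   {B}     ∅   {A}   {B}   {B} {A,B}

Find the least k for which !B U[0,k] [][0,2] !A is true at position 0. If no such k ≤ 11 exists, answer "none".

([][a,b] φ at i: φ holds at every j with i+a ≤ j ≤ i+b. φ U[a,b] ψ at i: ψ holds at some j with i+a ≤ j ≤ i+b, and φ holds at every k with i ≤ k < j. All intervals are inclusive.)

4

Need earliest j ≥ 0 with [][0,2] !A, and !B at every k in [0,j-1].
  j=0: rhs fails.
  j=1: rhs fails.
  j=2: rhs fails.
  j=3: rhs fails.
  j=4: rhs holds; lhs holds on [0,3]. k = 4.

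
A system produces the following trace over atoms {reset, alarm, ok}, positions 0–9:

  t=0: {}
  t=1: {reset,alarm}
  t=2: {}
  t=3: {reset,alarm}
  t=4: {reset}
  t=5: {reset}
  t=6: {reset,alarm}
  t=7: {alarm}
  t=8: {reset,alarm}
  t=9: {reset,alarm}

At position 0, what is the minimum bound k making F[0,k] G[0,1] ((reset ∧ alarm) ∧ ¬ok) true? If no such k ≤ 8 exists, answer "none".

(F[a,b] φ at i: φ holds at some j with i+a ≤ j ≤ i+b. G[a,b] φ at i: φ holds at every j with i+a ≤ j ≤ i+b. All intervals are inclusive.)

8

Scan j = 0,1,… for G[0,1] ((reset ∧ alarm) ∧ ¬ok):
  j=0: fails
  j=1: fails
  j=2: fails
  j=3: fails
  j=4: fails
  j=5: fails
  j=6: fails
  j=7: fails
  j=8: holds
First hit at j=8, so smallest k = 8-0 = 8.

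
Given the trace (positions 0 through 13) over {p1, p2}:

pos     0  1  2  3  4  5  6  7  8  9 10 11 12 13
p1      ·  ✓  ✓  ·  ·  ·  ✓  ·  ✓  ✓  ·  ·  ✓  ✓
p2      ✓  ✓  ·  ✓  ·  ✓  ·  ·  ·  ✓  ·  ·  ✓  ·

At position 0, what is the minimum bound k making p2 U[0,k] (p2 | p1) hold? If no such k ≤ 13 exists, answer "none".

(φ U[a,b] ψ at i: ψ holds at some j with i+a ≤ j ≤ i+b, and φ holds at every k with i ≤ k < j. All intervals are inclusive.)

Need earliest j ≥ 0 with (p2 | p1), and p2 at every k in [0,j-1].
  j=0: rhs holds (empty prefix). k = 0.

0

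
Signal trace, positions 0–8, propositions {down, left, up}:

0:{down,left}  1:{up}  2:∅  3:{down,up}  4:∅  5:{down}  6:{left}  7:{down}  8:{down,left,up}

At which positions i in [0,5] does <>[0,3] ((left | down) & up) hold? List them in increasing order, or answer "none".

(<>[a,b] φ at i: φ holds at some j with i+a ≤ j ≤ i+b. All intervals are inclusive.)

Evaluate at each i in [0,5]:
  i=0: ✓ (witness j=3)
  i=1: ✓ (witness j=3)
  i=2: ✓ (witness j=3)
  i=3: ✓ (witness j=3)
  i=4: ✗ (none in [4,7])
  i=5: ✓ (witness j=8)

0, 1, 2, 3, 5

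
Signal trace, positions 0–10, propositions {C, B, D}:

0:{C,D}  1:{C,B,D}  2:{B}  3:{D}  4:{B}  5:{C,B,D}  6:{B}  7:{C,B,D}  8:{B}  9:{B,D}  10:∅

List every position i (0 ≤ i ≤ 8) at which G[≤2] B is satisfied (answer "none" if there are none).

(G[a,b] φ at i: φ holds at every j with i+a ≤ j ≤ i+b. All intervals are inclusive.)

Evaluate at each i in [0,8]:
  i=0: ✗ (fails at j=0)
  i=1: ✗ (fails at j=3)
  i=2: ✗ (fails at j=3)
  i=3: ✗ (fails at j=3)
  i=4: ✓ (all of [4,6])
  i=5: ✓ (all of [5,7])
  i=6: ✓ (all of [6,8])
  i=7: ✓ (all of [7,9])
  i=8: ✗ (fails at j=10)

4, 5, 6, 7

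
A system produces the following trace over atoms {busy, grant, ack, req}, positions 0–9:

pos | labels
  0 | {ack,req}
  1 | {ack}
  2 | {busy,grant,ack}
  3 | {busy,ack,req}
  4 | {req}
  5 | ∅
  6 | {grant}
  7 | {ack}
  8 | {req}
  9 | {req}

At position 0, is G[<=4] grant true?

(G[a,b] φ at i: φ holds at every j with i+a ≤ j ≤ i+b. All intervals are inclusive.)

No

Check grant at every j in [0,4]:
  j=0: false
  j=1: false
  j=2: true
  j=3: false
  j=4: false
Fails at j=0 → formula fails.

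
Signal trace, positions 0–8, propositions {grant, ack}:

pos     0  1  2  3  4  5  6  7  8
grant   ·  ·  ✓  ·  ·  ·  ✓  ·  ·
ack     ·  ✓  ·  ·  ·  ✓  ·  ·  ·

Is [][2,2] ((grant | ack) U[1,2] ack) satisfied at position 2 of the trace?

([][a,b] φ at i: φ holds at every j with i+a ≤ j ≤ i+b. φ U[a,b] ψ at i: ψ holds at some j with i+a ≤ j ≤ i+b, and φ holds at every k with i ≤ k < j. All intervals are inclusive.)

Does not hold

Check ((grant | ack) U[1,2] ack) at every j in [4,4]:
  j=4: fails
Fails at j=4 → formula fails.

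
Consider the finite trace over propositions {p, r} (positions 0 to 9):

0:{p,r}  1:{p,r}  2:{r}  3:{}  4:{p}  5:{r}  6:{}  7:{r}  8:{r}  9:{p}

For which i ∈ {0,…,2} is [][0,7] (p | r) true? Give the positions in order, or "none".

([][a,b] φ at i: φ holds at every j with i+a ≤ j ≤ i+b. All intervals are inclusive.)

none

Evaluate at each i in [0,2]:
  i=0: ✗ (fails at j=3)
  i=1: ✗ (fails at j=3)
  i=2: ✗ (fails at j=3)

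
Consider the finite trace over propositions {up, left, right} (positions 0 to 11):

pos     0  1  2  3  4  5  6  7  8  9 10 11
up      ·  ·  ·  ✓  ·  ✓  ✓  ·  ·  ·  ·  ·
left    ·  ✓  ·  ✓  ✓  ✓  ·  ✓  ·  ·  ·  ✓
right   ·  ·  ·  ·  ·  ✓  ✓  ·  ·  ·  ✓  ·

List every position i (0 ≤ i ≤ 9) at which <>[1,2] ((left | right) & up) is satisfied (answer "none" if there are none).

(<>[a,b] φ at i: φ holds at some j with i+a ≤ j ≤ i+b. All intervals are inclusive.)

Evaluate at each i in [0,9]:
  i=0: ✗ (none in [1,2])
  i=1: ✓ (witness j=3)
  i=2: ✓ (witness j=3)
  i=3: ✓ (witness j=5)
  i=4: ✓ (witness j=5)
  i=5: ✓ (witness j=6)
  i=6: ✗ (none in [7,8])
  i=7: ✗ (none in [8,9])
  i=8: ✗ (none in [9,10])
  i=9: ✗ (none in [10,11])

1, 2, 3, 4, 5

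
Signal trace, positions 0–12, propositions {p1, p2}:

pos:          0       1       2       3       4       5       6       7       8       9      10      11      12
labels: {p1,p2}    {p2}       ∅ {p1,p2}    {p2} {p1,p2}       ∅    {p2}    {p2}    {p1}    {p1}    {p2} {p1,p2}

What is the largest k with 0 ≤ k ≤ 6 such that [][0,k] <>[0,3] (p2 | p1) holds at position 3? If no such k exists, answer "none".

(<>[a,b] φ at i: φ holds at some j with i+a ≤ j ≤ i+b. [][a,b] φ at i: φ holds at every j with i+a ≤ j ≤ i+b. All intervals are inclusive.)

<>[0,3] (p2 | p1) must hold from j=3 onward; find where it first fails.
  j=3: holds
  j=4: holds
  j=5: holds
  j=6: holds
  j=7: holds
  j=8: holds
  j=9: holds
Holds through j=9; largest k = 6.

6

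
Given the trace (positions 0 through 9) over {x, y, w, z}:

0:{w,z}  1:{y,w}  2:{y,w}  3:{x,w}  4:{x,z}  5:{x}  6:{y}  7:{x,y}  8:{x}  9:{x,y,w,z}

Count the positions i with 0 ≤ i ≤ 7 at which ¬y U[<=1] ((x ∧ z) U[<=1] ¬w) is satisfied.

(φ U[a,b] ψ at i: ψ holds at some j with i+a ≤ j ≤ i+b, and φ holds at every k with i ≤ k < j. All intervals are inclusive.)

Evaluate at each i in [0,7]:
  i=0: ✗ (no rhs in [0,1])
  i=1: ✗ (no rhs in [1,2])
  i=2: ✗ (no rhs in [2,3])
  i=3: ✓ (rhs at j=4; lhs holds on [3,3])
  i=4: ✓ (rhs at j=4)
  i=5: ✓ (rhs at j=5)
  i=6: ✓ (rhs at j=6)
  i=7: ✓ (rhs at j=7)
Positions where it holds: {3, 4, 5, 6, 7} → 5.

5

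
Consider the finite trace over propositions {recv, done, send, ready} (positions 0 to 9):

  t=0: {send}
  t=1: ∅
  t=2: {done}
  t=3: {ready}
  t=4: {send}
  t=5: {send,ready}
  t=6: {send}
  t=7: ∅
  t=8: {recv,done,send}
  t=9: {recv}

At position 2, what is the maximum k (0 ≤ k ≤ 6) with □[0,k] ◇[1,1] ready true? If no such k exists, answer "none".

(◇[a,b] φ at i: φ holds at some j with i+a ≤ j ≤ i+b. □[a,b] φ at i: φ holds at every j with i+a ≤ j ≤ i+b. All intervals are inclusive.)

◇[1,1] ready must hold from j=2 onward; find where it first fails.
  j=2: holds
  j=3: fails
Holds on [2,2], so largest k = 0.

0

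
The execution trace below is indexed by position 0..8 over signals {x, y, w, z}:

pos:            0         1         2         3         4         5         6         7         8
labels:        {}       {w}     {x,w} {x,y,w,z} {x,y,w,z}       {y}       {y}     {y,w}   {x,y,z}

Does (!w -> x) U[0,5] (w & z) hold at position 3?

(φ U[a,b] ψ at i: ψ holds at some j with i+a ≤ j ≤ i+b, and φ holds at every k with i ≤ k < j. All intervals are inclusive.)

Yes

Need some j in [3,8] with (w & z), and (!w -> x) at every k in [3,j-1].
  j=3: (w & z) holds; no prefix to check → satisfied.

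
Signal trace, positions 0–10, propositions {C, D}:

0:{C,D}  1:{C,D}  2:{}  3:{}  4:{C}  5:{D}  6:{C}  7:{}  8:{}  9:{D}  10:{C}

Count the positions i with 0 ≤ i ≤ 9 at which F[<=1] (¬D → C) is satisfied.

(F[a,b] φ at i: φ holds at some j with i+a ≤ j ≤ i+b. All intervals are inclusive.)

8

Evaluate at each i in [0,9]:
  i=0: ✓ (witness j=0)
  i=1: ✓ (witness j=1)
  i=2: ✗ (none in [2,3])
  i=3: ✓ (witness j=4)
  i=4: ✓ (witness j=4)
  i=5: ✓ (witness j=5)
  i=6: ✓ (witness j=6)
  i=7: ✗ (none in [7,8])
  i=8: ✓ (witness j=9)
  i=9: ✓ (witness j=9)
Positions where it holds: {0, 1, 3, 4, 5, 6, 8, 9} → 8.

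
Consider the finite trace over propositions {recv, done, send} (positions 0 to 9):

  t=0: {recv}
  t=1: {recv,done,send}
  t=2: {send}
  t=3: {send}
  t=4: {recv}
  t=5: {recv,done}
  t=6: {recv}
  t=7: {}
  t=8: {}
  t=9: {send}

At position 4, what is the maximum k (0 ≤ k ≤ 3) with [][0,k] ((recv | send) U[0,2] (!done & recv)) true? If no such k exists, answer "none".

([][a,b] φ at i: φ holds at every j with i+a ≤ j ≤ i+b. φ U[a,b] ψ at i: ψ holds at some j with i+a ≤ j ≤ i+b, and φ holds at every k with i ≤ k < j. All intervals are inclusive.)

((recv | send) U[0,2] (!done & recv)) must hold from j=4 onward; find where it first fails.
  j=4: holds
  j=5: holds
  j=6: holds
  j=7: fails
Holds on [4,6], so largest k = 2.

2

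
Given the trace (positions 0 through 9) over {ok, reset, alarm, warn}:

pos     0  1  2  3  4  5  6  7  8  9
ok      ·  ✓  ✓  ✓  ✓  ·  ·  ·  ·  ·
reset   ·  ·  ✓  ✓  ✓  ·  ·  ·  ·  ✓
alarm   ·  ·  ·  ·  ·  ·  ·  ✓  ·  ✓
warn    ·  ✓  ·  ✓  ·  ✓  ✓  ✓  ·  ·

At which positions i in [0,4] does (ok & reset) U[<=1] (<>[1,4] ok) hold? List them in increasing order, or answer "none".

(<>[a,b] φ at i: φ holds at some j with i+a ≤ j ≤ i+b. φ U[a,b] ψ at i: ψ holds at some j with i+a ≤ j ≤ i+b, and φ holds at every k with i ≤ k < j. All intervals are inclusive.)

0, 1, 2, 3

Evaluate at each i in [0,4]:
  i=0: ✓ (rhs at j=0)
  i=1: ✓ (rhs at j=1)
  i=2: ✓ (rhs at j=2)
  i=3: ✓ (rhs at j=3)
  i=4: ✗ (no rhs in [4,5])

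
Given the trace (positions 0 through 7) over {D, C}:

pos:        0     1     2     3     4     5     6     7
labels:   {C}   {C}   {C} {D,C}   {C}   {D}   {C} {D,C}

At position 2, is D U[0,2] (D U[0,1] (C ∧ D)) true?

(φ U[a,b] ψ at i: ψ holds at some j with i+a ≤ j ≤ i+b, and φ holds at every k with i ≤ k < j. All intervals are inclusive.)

Need some j in [2,4] with (D U[0,1] (C ∧ D)), and D at every k in [2,j-1].
  j=2: (D U[0,1] (C ∧ D)) — fails.
  j=3: (D U[0,1] (C ∧ D)) holds, but D fails at k=2 → not this j.
  j=4: (D U[0,1] (C ∧ D)) — fails.
No j in the window works → until fails.

No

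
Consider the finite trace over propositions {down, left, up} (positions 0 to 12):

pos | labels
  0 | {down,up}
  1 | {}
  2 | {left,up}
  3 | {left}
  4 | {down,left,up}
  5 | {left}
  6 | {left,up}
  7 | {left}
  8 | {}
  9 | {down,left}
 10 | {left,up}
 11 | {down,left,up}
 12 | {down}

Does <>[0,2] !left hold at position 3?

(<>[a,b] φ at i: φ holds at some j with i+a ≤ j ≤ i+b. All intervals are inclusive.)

Check !left at each j in [3,5]:
  j=3: false
  j=4: false
  j=5: false
No position in the window satisfies it → formula fails.

False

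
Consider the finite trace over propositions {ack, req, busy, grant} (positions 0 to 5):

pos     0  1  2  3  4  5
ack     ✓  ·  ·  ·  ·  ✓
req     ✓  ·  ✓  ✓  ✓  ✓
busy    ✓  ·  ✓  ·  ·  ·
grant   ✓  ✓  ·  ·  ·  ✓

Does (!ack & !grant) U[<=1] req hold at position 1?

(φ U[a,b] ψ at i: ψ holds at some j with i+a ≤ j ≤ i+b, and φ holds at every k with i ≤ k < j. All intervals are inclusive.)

Need some j in [1,2] with req, and (!ack & !grant) at every k in [1,j-1].
  j=1: req false.
  j=2: req holds, but (!ack & !grant) fails at k=1 → not this j.
No j in the window works → until fails.

Does not hold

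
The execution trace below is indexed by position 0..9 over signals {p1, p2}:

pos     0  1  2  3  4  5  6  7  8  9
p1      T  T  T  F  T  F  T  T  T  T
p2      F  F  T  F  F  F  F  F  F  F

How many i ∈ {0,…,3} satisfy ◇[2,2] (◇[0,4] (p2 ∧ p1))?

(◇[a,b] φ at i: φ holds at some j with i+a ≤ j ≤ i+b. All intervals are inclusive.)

Evaluate at each i in [0,3]:
  i=0: ✓ (witness j=2)
  i=1: ✗ (none in [3,3])
  i=2: ✗ (none in [4,4])
  i=3: ✗ (none in [5,5])
Positions where it holds: {0} → 1.

1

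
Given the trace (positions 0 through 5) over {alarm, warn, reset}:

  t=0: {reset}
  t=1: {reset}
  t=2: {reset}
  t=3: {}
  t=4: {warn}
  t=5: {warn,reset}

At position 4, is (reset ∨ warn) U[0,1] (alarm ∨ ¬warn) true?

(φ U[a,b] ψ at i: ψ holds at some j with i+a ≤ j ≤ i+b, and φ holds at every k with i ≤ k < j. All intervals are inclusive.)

No

Need some j in [4,5] with (alarm ∨ ¬warn), and (reset ∨ warn) at every k in [4,j-1].
  j=4: (alarm ∨ ¬warn) false.
  j=5: (alarm ∨ ¬warn) false.
No j in the window works → until fails.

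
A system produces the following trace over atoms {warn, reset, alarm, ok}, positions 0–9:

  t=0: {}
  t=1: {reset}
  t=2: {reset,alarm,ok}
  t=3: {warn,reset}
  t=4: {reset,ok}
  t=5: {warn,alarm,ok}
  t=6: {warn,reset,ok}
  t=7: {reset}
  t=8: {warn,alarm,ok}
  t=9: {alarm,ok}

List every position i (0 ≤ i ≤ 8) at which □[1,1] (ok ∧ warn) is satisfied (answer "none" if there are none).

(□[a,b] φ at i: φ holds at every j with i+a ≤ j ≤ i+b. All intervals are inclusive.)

4, 5, 7

Evaluate at each i in [0,8]:
  i=0: ✗ (fails at j=1)
  i=1: ✗ (fails at j=2)
  i=2: ✗ (fails at j=3)
  i=3: ✗ (fails at j=4)
  i=4: ✓ (all of [5,5])
  i=5: ✓ (all of [6,6])
  i=6: ✗ (fails at j=7)
  i=7: ✓ (all of [8,8])
  i=8: ✗ (fails at j=9)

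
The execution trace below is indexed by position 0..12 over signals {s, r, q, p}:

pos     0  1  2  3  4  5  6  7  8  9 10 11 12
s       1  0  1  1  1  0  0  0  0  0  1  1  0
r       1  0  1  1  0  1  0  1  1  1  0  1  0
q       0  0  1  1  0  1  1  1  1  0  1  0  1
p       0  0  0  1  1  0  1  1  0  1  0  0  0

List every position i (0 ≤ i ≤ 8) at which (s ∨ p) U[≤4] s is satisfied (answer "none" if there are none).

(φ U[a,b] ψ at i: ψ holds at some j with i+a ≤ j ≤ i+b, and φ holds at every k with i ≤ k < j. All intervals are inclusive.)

Evaluate at each i in [0,8]:
  i=0: ✓ (rhs at j=0)
  i=1: ✗ (lhs fails at k=1 before rhs at j=2)
  i=2: ✓ (rhs at j=2)
  i=3: ✓ (rhs at j=3)
  i=4: ✓ (rhs at j=4)
  i=5: ✗ (no rhs in [5,9])
  i=6: ✗ (lhs fails at k=8 before rhs at j=10)
  i=7: ✗ (lhs fails at k=8 before rhs at j=10)
  i=8: ✗ (lhs fails at k=8 before rhs at j=10)

0, 2, 3, 4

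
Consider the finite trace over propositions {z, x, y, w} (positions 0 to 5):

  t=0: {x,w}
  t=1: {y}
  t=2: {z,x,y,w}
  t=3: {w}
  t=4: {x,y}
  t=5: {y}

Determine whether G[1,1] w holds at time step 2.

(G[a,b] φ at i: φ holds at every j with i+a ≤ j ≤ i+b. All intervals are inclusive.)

Check w at every j in [3,3]:
  j=3: true
All positions satisfy it → formula holds.

Holds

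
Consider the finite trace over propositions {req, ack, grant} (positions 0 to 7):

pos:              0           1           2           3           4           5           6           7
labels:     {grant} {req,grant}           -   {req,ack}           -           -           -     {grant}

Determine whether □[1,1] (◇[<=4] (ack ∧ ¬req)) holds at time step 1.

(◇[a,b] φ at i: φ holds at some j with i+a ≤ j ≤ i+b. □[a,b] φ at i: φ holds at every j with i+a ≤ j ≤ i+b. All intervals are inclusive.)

Check ◇[<=4] (ack ∧ ¬req) at every j in [2,2]:
  j=2: fails (none in [2,6])
Fails at j=2 → formula fails.

Does not hold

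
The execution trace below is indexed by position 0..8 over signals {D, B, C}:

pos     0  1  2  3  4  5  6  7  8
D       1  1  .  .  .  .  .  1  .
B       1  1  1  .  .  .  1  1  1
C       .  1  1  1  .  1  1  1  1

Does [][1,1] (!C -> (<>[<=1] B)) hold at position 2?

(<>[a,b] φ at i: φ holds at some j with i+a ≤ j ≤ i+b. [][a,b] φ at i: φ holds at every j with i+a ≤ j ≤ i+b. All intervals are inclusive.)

Check (!C -> (<>[<=1] B)) at every j in [3,3]:
  j=3: antecedent false → ✓
All positions satisfy it → formula holds.

True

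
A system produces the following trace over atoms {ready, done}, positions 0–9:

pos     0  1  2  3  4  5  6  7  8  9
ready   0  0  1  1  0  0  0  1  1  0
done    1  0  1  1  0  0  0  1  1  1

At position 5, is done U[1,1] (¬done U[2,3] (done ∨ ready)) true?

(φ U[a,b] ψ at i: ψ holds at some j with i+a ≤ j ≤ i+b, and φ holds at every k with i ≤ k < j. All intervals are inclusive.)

Need some j in [6,6] with (¬done U[2,3] (done ∨ ready)), and done at every k in [5,j-1].
  j=6: (¬done U[2,3] (done ∨ ready)) — fails.
No j in the window works → until fails.

No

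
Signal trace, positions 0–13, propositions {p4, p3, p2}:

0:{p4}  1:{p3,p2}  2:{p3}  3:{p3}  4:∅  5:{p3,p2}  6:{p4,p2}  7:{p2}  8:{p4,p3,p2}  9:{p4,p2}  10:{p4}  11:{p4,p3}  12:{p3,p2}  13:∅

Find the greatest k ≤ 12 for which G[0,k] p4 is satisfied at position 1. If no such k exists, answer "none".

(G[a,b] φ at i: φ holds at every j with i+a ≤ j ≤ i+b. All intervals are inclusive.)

p4 must hold from j=1 onward; find where it first fails.
  j=1: fails → no k works.

none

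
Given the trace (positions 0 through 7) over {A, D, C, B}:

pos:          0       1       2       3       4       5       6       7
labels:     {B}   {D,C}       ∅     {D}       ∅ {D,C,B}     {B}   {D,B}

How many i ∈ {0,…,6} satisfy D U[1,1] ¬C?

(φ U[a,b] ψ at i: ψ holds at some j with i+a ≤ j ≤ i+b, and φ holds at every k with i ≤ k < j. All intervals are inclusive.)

3

Evaluate at each i in [0,6]:
  i=0: ✗ (no rhs in [1,1])
  i=1: ✓ (rhs at j=2; lhs holds on [1,1])
  i=2: ✗ (lhs fails at k=2 before rhs at j=3)
  i=3: ✓ (rhs at j=4; lhs holds on [3,3])
  i=4: ✗ (no rhs in [5,5])
  i=5: ✓ (rhs at j=6; lhs holds on [5,5])
  i=6: ✗ (lhs fails at k=6 before rhs at j=7)
Positions where it holds: {1, 3, 5} → 3.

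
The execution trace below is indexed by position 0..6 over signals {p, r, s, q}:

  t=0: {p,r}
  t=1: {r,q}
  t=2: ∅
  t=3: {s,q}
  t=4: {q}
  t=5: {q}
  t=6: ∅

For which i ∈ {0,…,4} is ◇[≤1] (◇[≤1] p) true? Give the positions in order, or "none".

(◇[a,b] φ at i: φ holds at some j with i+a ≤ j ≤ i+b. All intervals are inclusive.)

0

Evaluate at each i in [0,4]:
  i=0: ✓ (witness j=0)
  i=1: ✗ (none in [1,2])
  i=2: ✗ (none in [2,3])
  i=3: ✗ (none in [3,4])
  i=4: ✗ (none in [4,5])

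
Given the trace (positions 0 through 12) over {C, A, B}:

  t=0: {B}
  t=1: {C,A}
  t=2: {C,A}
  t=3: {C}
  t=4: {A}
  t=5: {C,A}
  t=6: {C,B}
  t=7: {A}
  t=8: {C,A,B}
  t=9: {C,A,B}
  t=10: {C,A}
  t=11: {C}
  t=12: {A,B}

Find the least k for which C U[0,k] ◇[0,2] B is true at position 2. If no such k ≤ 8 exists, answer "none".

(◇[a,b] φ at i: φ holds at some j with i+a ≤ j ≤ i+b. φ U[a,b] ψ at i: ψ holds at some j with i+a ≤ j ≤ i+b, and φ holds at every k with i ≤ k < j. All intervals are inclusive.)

Need earliest j ≥ 2 with ◇[0,2] B, and C at every k in [2,j-1].
  j=2: rhs fails.
  j=3: rhs fails.
  j=4: rhs holds; lhs holds on [2,3]. k = 2.

2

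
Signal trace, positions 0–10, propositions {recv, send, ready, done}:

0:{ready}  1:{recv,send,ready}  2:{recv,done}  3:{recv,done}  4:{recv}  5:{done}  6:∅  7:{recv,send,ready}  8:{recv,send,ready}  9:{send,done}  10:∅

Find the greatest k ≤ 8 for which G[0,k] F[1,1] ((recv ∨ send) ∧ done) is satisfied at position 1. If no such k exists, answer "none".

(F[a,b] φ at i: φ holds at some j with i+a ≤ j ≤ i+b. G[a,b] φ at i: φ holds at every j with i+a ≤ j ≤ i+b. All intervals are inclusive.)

F[1,1] ((recv ∨ send) ∧ done) must hold from j=1 onward; find where it first fails.
  j=1: holds
  j=2: holds
  j=3: fails
Holds on [1,2], so largest k = 1.

1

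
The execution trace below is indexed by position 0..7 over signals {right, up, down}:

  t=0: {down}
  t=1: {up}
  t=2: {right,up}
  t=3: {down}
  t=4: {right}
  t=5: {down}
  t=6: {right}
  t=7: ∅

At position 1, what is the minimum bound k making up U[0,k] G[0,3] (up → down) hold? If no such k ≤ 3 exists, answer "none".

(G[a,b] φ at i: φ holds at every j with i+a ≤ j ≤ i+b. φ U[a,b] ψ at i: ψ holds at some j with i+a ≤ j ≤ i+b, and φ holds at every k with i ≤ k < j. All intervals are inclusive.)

2

Need earliest j ≥ 1 with G[0,3] (up → down), and up at every k in [1,j-1].
  j=1: rhs fails.
  j=2: rhs fails.
  j=3: rhs holds; lhs holds on [1,2]. k = 2.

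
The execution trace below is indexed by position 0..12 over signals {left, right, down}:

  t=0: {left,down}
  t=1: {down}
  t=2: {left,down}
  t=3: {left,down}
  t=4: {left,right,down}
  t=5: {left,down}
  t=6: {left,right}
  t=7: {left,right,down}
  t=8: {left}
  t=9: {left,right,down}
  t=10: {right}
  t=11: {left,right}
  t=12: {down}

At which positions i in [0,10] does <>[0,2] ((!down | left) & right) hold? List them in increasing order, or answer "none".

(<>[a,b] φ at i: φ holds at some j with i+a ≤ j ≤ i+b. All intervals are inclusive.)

2, 3, 4, 5, 6, 7, 8, 9, 10

Evaluate at each i in [0,10]:
  i=0: ✗ (none in [0,2])
  i=1: ✗ (none in [1,3])
  i=2: ✓ (witness j=4)
  i=3: ✓ (witness j=4)
  i=4: ✓ (witness j=4)
  i=5: ✓ (witness j=6)
  i=6: ✓ (witness j=6)
  i=7: ✓ (witness j=7)
  i=8: ✓ (witness j=9)
  i=9: ✓ (witness j=9)
  i=10: ✓ (witness j=10)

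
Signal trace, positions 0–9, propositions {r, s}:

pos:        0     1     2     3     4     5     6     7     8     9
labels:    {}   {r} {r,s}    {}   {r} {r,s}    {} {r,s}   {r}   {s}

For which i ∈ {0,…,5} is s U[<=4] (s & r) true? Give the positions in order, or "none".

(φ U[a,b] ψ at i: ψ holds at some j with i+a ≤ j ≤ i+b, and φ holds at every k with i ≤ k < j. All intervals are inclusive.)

2, 5

Evaluate at each i in [0,5]:
  i=0: ✗ (lhs fails at k=0 before rhs at j=2)
  i=1: ✗ (lhs fails at k=1 before rhs at j=2)
  i=2: ✓ (rhs at j=2)
  i=3: ✗ (lhs fails at k=3 before rhs at j=5)
  i=4: ✗ (lhs fails at k=4 before rhs at j=5)
  i=5: ✓ (rhs at j=5)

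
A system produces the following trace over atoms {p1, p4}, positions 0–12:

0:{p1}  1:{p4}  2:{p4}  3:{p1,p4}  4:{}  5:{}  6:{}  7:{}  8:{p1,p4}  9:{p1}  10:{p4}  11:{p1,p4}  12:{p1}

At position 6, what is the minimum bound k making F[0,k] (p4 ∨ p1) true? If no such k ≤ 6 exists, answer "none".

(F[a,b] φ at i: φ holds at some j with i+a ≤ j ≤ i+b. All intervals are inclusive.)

2

Scan j = 6,7,… for (p4 ∨ p1):
  j=6: fails
  j=7: fails
  j=8: holds
First hit at j=8, so smallest k = 8-6 = 2.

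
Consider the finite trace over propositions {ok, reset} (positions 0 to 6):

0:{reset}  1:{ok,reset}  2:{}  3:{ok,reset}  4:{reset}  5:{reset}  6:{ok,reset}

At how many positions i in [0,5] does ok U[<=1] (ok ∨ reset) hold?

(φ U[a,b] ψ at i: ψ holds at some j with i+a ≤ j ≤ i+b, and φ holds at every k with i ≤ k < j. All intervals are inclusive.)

Evaluate at each i in [0,5]:
  i=0: ✓ (rhs at j=0)
  i=1: ✓ (rhs at j=1)
  i=2: ✗ (lhs fails at k=2 before rhs at j=3)
  i=3: ✓ (rhs at j=3)
  i=4: ✓ (rhs at j=4)
  i=5: ✓ (rhs at j=5)
Positions where it holds: {0, 1, 3, 4, 5} → 5.

5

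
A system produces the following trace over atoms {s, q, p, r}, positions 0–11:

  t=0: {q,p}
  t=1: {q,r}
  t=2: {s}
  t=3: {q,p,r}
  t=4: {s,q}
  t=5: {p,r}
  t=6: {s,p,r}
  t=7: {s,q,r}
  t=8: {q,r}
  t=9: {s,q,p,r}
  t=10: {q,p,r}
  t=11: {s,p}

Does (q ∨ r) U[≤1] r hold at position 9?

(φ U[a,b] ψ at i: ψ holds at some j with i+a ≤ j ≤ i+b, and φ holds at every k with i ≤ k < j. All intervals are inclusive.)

True

Need some j in [9,10] with r, and (q ∨ r) at every k in [9,j-1].
  j=9: r holds; no prefix to check → satisfied.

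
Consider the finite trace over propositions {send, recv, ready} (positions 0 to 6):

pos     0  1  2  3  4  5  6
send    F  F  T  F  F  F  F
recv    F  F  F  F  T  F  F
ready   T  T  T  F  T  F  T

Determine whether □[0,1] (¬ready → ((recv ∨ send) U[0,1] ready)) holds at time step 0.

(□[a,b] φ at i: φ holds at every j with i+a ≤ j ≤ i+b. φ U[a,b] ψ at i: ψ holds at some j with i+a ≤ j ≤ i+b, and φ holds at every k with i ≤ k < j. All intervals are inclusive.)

Check (¬ready → ((recv ∨ send) U[0,1] ready)) at every j in [0,1]:
  j=0: antecedent false → ✓
  j=1: antecedent false → ✓
All positions satisfy it → formula holds.

True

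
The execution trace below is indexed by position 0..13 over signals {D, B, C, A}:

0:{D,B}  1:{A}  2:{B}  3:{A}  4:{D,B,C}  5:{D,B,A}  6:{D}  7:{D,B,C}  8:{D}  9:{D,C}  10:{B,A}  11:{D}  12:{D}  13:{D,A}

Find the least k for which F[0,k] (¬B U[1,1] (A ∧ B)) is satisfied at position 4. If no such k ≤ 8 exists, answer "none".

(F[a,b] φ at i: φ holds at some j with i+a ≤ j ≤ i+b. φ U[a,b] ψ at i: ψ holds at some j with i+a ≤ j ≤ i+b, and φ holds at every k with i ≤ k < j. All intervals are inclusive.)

5

Scan j = 4,5,… for (¬B U[1,1] (A ∧ B)):
  j=4: fails
  j=5: fails
  j=6: fails
  j=7: fails
  j=8: fails
  j=9: holds
First hit at j=9, so smallest k = 9-4 = 5.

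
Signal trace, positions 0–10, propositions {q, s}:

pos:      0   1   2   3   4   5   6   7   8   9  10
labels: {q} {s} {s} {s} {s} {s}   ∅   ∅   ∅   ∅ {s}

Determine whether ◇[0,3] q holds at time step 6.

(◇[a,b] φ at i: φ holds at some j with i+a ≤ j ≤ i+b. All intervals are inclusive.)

Check q at each j in [6,9]:
  j=6: false
  j=7: false
  j=8: false
  j=9: false
No position in the window satisfies it → formula fails.

False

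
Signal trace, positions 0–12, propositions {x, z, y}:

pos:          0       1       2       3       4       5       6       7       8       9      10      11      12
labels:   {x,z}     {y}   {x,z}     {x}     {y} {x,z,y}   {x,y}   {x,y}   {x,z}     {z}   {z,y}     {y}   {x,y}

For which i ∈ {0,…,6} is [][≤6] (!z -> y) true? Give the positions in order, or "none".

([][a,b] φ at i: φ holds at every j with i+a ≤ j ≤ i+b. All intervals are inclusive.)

4, 5, 6

Evaluate at each i in [0,6]:
  i=0: ✗ (fails at j=3)
  i=1: ✗ (fails at j=3)
  i=2: ✗ (fails at j=3)
  i=3: ✗ (fails at j=3)
  i=4: ✓ (all of [4,10])
  i=5: ✓ (all of [5,11])
  i=6: ✓ (all of [6,12])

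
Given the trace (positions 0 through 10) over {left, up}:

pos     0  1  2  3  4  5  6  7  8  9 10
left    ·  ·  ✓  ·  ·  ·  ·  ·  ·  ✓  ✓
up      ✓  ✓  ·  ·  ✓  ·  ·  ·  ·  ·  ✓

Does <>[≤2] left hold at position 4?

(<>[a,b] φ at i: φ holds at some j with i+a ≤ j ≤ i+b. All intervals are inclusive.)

Check left at each j in [4,6]:
  j=4: false
  j=5: false
  j=6: false
No position in the window satisfies it → formula fails.

False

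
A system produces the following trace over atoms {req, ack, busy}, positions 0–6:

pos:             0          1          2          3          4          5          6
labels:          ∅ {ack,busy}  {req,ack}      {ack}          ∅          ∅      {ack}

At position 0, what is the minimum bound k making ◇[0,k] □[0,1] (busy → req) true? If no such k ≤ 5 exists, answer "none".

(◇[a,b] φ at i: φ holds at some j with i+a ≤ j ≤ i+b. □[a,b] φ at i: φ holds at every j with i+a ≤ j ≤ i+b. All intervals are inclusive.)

2

Scan j = 0,1,… for □[0,1] (busy → req):
  j=0: fails
  j=1: fails
  j=2: holds
First hit at j=2, so smallest k = 2-0 = 2.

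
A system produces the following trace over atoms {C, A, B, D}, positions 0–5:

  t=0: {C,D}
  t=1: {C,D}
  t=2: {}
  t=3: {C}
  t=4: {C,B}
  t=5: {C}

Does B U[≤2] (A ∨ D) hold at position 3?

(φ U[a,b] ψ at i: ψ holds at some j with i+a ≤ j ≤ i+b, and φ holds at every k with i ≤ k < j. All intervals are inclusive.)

Does not hold

Need some j in [3,5] with (A ∨ D), and B at every k in [3,j-1].
  j=3: (A ∨ D) false.
  j=4: (A ∨ D) false.
  j=5: (A ∨ D) false.
No j in the window works → until fails.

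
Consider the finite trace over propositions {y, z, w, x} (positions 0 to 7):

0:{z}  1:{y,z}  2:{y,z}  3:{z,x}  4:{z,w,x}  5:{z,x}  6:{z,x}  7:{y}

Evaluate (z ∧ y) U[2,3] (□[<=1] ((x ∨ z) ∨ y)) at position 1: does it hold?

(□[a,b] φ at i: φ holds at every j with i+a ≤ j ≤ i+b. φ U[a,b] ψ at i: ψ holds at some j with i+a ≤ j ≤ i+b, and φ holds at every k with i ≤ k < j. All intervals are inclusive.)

Need some j in [3,4] with □[<=1] ((x ∨ z) ∨ y), and (z ∧ y) at every k in [1,j-1].
  j=3: □[<=1] ((x ∨ z) ∨ y) holds; (z ∧ y) holds at every k in [1,2] → satisfied.

True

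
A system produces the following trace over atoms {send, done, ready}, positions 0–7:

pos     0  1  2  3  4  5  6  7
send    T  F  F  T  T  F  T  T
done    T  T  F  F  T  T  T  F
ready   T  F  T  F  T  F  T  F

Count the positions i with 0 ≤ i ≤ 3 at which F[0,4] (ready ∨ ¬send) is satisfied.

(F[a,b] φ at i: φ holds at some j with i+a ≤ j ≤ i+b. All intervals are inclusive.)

4

Evaluate at each i in [0,3]:
  i=0: ✓ (witness j=0)
  i=1: ✓ (witness j=1)
  i=2: ✓ (witness j=2)
  i=3: ✓ (witness j=4)
Positions where it holds: {0, 1, 2, 3} → 4.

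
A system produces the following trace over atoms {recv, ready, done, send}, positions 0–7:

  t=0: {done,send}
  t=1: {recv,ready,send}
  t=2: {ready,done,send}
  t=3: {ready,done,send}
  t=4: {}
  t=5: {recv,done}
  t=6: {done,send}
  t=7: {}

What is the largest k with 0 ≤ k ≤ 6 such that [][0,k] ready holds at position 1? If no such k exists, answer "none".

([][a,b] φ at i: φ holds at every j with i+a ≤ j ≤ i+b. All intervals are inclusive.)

2

ready must hold from j=1 onward; find where it first fails.
  j=1: holds
  j=2: holds
  j=3: holds
  j=4: fails
Holds on [1,3], so largest k = 2.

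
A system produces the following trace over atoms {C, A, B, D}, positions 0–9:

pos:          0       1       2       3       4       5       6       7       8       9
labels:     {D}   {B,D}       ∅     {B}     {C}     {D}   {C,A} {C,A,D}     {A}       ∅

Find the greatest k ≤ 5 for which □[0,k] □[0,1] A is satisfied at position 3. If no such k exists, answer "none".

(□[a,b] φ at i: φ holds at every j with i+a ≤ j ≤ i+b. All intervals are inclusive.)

none

□[0,1] A must hold from j=3 onward; find where it first fails.
  j=3: fails → no k works.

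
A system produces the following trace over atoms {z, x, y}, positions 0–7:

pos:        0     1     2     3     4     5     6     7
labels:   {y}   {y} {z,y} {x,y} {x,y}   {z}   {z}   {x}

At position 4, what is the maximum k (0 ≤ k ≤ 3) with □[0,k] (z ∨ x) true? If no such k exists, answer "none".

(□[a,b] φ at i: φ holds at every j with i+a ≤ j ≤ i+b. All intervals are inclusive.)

(z ∨ x) must hold from j=4 onward; find where it first fails.
  j=4: holds
  j=5: holds
  j=6: holds
  j=7: holds
Holds through j=7; largest k = 3.

3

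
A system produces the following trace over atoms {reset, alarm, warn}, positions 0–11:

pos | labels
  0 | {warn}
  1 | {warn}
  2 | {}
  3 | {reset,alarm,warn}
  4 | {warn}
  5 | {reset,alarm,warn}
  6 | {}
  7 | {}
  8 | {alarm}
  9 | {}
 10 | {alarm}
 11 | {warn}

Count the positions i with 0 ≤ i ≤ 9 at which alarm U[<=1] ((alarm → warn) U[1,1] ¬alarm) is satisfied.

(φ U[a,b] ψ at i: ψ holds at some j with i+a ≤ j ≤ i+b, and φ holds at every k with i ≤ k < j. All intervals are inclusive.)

5

Evaluate at each i in [0,9]:
  i=0: ✓ (rhs at j=0)
  i=1: ✓ (rhs at j=1)
  i=2: ✗ (lhs fails at k=2 before rhs at j=3)
  i=3: ✓ (rhs at j=3)
  i=4: ✗ (lhs fails at k=4 before rhs at j=5)
  i=5: ✓ (rhs at j=5)
  i=6: ✓ (rhs at j=6)
  i=7: ✗ (no rhs in [7,8])
  i=8: ✗ (no rhs in [8,9])
  i=9: ✗ (no rhs in [9,10])
Positions where it holds: {0, 1, 3, 5, 6} → 5.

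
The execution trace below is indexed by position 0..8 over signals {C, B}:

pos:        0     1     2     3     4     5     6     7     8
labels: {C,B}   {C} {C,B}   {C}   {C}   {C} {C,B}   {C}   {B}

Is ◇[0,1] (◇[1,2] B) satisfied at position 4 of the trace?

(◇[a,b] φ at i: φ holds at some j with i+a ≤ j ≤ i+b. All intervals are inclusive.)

Check ◇[1,2] B at each j in [4,5]:
  j=4: holds (witness at 6)
  j=5: holds (witness at 6)
Found at j=4 → formula holds.

Yes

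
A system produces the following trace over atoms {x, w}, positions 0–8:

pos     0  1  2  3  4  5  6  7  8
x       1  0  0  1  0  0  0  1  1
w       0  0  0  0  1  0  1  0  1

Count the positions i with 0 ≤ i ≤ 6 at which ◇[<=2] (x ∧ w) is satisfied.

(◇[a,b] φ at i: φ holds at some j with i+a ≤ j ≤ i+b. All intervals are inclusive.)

Evaluate at each i in [0,6]:
  i=0: ✗ (none in [0,2])
  i=1: ✗ (none in [1,3])
  i=2: ✗ (none in [2,4])
  i=3: ✗ (none in [3,5])
  i=4: ✗ (none in [4,6])
  i=5: ✗ (none in [5,7])
  i=6: ✓ (witness j=8)
Positions where it holds: {6} → 1.

1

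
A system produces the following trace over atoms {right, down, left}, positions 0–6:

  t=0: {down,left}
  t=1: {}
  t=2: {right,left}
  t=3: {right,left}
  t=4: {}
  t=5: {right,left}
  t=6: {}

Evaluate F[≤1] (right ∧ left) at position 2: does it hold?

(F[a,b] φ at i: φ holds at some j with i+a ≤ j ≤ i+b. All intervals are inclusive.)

Check (right ∧ left) at each j in [2,3]:
  j=2: true
  j=3: true
Found at j=2 → formula holds.

Yes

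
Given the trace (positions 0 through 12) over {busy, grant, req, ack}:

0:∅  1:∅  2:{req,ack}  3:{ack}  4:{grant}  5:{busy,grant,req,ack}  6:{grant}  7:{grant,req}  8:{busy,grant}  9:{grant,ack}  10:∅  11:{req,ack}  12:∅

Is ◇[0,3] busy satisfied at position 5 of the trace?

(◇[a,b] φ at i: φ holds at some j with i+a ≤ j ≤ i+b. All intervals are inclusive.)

True

Check busy at each j in [5,8]:
  j=5: true
  j=6: false
  j=7: false
  j=8: true
Found at j=5 → formula holds.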